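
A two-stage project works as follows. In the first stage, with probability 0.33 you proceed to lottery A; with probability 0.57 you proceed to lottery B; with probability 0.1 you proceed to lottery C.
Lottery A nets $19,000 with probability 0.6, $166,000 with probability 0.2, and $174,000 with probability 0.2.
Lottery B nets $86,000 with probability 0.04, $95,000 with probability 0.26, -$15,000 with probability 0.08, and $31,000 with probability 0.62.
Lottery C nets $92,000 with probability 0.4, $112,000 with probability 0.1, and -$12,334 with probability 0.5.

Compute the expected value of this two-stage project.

$56,696.50

EV(A) = 0.6 × 19000 + 0.2 × 166000 + 0.2 × 174000 = 11400 + 33200 + 34800 = 79400
EV(B) = 0.04 × 86000 + 0.26 × 95000 + 0.08 × (-15000) + 0.62 × 31000 = 3440 + 24700 − 1200 + 19220 = 46160
EV(C) = 0.4 × 92000 + 0.1 × 112000 + 0.5 × (-12334) = 36800 + 11200 − 6167 = 41833
Overall = 0.33 × 79400 + 0.57 × 46160 + 0.1 × 41833 = 26202 + 26311.2 + 4183.3 = 56696.5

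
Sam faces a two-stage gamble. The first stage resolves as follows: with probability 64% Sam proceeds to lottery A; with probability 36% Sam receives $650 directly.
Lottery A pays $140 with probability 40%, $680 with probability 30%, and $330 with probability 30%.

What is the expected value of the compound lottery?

EV(A) = 0.4 × 140 + 0.3 × 680 + 0.3 × 330 = 56 + 204 + 99 = 359
Branch B: 650 (certain)
Overall = 0.64 × 359 + 0.36 × 650 = 229.76 + 234 = 463.76

$463.76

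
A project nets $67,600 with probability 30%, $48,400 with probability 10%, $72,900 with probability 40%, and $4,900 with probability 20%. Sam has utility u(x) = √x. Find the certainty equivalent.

E[u] = 0.3·√67600 + 0.1·√48400 + 0.4·√72900 + 0.2·√4900 = 0.3·260 + 0.1·220 + 0.4·270 + 0.2·70 = 222
CE = (222)² = 49284

$49,284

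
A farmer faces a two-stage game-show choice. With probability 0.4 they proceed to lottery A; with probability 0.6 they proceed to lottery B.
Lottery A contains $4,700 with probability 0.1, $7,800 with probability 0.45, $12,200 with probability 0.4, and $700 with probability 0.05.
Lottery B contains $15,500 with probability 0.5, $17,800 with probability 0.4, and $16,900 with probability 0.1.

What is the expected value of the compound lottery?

$13,494

EV(A) = 0.1 × 4700 + 0.45 × 7800 + 0.4 × 12200 + 0.05 × 700 = 470 + 3510 + 4880 + 35 = 8895
EV(B) = 0.5 × 15500 + 0.4 × 17800 + 0.1 × 16900 = 7750 + 7120 + 1690 = 16560
Overall = 0.4 × 8895 + 0.6 × 16560 = 3558 + 9936 = 13494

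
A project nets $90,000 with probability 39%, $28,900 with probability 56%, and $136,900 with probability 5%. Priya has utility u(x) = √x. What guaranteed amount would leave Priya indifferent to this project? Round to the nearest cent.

E[u] = 0.39·√90000 + 0.56·√28900 + 0.05·√136900 = 0.39·300 + 0.56·170 + 0.05·370 = 230.7
CE = (230.7)² = 53222.49

$53,222.49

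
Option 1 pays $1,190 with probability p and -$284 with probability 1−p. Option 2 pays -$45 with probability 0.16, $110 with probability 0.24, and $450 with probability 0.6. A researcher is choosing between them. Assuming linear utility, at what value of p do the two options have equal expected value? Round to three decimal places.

EV(Option 2) = 0.16 × (-45) + 0.24 × 110 + 0.6 × 450 = -7.2 + 26.4 + 270 = 289.2
p·1190 + (1−p)·(-284) = 289.2
1474p − 284 = 289.2
p = (289.2 + 284) / 1474

p = 0.389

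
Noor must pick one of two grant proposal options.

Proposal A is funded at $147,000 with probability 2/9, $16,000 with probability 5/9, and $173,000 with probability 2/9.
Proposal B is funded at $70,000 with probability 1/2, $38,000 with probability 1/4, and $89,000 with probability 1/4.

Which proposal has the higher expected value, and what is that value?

Proposal A = 2/9 × 147000 + 5/9 × 16000 + 2/9 × 173000 = 32666.6667 + 8888.8889 + 38444.4444 = 80000
Proposal B = 1/2 × 70000 + 1/4 × 38000 + 1/4 × 89000 = 35000 + 9500 + 22250 = 66750

Proposal A ($80,000)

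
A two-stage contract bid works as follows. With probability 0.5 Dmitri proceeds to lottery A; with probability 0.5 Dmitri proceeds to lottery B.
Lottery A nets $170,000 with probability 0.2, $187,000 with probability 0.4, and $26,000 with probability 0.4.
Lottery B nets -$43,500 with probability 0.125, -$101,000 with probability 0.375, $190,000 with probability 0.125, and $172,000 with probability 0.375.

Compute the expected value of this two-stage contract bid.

EV(A) = 0.2 × 170000 + 0.4 × 187000 + 0.4 × 26000 = 34000 + 74800 + 10400 = 119200
EV(B) = 0.125 × (-43500) + 0.375 × (-101000) + 0.125 × 190000 + 0.375 × 172000 = -5437.5 − 37875 + 23750 + 64500 = 44937.5
Overall = 0.5 × 119200 + 0.5 × 44937.5 = 59600 + 22468.75 = 82068.75

$82,068.75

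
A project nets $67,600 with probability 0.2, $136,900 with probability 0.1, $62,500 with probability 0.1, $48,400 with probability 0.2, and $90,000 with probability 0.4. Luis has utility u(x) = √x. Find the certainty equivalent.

E[u] = 0.2·√67600 + 0.1·√136900 + 0.1·√62500 + 0.2·√48400 + 0.4·√90000 = 0.2·260 + 0.1·370 + 0.1·250 + 0.2·220 + 0.4·300 = 278
CE = (278)² = 77284

$77,284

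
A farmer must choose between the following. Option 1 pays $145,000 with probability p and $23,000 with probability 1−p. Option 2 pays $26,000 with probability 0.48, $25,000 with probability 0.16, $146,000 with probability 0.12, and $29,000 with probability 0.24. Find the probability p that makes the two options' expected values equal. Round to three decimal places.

EV(Option 2) = 0.48 × 26000 + 0.16 × 25000 + 0.12 × 146000 + 0.24 × 29000 = 12480 + 4000 + 17520 + 6960 = 40960
p·145000 + (1−p)·23000 = 40960
122000p + 23000 = 40960
p = (40960 − 23000) / 122000

p = 0.147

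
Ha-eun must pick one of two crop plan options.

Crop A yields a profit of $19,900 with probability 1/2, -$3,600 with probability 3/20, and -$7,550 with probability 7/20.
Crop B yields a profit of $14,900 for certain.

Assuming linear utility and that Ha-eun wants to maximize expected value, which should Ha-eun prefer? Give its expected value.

Crop B ($14,900)

Crop A = 1/2 × 19900 + 3/20 × (-3600) + 7/20 × (-7550) = 9950 − 540 − 2642.5 = 6767.5
Crop B: 14900 (certain)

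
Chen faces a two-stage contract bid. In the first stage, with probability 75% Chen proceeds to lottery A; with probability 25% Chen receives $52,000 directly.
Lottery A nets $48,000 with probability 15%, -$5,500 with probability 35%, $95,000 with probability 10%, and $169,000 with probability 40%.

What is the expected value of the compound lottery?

$74,781.25

EV(A) = 0.15 × 48000 + 0.35 × (-5500) + 0.1 × 95000 + 0.4 × 169000 = 7200 − 1925 + 9500 + 67600 = 82375
Branch B: 52000 (certain)
Overall = 0.75 × 82375 + 0.25 × 52000 = 61781.25 + 13000 = 74781.25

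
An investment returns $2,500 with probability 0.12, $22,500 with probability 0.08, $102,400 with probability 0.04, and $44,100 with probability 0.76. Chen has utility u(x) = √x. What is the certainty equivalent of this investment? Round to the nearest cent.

$36,252.16

E[u] = 0.12·√2500 + 0.08·√22500 + 0.04·√102400 + 0.76·√44100 = 0.12·50 + 0.08·150 + 0.04·320 + 0.76·210 = 190.4
CE = (190.4)² = 36252.16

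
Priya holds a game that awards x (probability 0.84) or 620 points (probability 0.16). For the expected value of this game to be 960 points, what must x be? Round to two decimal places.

x = 1024.76 points

0.84·x + 0.16·620 = 960
0.84·x = 960 − 99.2 = 860.8
x = 860.8 / 0.84 = 1024.7619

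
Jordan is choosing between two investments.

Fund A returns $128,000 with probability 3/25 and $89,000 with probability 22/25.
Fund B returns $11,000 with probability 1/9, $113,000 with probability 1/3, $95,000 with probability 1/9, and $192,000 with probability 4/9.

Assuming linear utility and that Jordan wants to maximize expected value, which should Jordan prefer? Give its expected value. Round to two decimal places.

Fund B ($134,777.78)

Fund A = 3/25 × 128000 + 22/25 × 89000 = 15360 + 78320 = 93680
Fund B = 1/9 × 11000 + 1/3 × 113000 + 1/9 × 95000 + 4/9 × 192000 = 1222.2222 + 37666.6667 + 10555.5556 + 85333.3333 = 134777.7778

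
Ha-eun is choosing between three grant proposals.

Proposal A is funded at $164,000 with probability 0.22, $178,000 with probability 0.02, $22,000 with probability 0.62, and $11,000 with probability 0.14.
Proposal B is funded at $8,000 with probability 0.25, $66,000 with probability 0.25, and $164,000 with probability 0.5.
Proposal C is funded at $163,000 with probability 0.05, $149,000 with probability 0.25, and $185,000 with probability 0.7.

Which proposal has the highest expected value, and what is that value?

Proposal A = 0.22 × 164000 + 0.02 × 178000 + 0.62 × 22000 + 0.14 × 11000 = 36080 + 3560 + 13640 + 1540 = 54820
Proposal B = 0.25 × 8000 + 0.25 × 66000 + 0.5 × 164000 = 2000 + 16500 + 82000 = 100500
Proposal C = 0.05 × 163000 + 0.25 × 149000 + 0.7 × 185000 = 8150 + 37250 + 129500 = 174900

Proposal C ($174,900)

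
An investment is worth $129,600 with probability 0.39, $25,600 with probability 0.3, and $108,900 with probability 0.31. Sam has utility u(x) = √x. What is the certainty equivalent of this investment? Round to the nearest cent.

E[u] = 0.39·√129600 + 0.3·√25600 + 0.31·√108900 = 0.39·360 + 0.3·160 + 0.31·330 = 290.7
CE = (290.7)² = 84506.49

$84,506.49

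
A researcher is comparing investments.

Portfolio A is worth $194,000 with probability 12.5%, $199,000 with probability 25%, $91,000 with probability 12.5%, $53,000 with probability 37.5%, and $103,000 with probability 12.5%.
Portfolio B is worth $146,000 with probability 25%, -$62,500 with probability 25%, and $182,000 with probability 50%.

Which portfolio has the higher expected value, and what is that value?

Portfolio A ($118,125)

Portfolio A = 0.125 × 194000 + 0.25 × 199000 + 0.125 × 91000 + 0.375 × 53000 + 0.125 × 103000 = 24250 + 49750 + 11375 + 19875 + 12875 = 118125
Portfolio B = 0.25 × 146000 + 0.25 × (-62500) + 0.5 × 182000 = 36500 − 15625 + 91000 = 111875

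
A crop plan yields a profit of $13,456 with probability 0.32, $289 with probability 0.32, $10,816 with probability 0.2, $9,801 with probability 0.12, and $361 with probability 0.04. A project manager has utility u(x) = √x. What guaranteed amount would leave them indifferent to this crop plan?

$5,776

E[u] = 0.32·√13456 + 0.32·√289 + 0.2·√10816 + 0.12·√9801 + 0.04·√361 = 0.32·116 + 0.32·17 + 0.2·104 + 0.12·99 + 0.04·19 = 76
CE = (76)² = 5776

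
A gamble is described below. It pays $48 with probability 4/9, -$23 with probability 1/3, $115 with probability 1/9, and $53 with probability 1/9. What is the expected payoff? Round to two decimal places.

EV = 4/9 × 48 + 1/3 × (-23) + 1/9 × 115 + 1/9 × 53 = 21.3333 − 7.6667 + 12.7778 + 5.8889 = 32.3333

$32.33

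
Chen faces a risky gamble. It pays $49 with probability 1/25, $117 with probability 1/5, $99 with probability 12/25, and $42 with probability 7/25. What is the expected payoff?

$84.64

EV = 1/25 × 49 + 1/5 × 117 + 12/25 × 99 + 7/25 × 42 = 1.96 + 23.4 + 47.52 + 11.76 = 84.64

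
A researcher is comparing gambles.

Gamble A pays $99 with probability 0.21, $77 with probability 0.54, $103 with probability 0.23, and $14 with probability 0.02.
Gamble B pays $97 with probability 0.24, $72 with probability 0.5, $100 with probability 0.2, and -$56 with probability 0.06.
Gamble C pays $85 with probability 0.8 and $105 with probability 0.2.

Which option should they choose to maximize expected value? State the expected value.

Gamble A = 0.21 × 99 + 0.54 × 77 + 0.23 × 103 + 0.02 × 14 = 20.79 + 41.58 + 23.69 + 0.28 = 86.34
Gamble B = 0.24 × 97 + 0.5 × 72 + 0.2 × 100 + 0.06 × (-56) = 23.28 + 36 + 20 − 3.36 = 75.92
Gamble C = 0.8 × 85 + 0.2 × 105 = 68 + 21 = 89

Gamble C ($89)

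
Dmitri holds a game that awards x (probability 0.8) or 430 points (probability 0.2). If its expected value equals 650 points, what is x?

0.8·x + 0.2·430 = 650
0.8·x = 650 − 86 = 564
x = 564 / 0.8 = 705

x = 705 points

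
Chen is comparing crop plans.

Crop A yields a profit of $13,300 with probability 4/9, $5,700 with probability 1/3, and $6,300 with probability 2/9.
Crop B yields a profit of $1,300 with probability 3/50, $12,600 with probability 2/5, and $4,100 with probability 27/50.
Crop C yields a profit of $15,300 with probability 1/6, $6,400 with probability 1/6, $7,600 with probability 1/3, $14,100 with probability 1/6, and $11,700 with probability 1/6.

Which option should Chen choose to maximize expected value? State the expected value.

Crop A = 4/9 × 13300 + 1/3 × 5700 + 2/9 × 6300 = 5911.1111 + 1900 + 1400 = 9211.1111
Crop B = 3/50 × 1300 + 2/5 × 12600 + 27/50 × 4100 = 78 + 5040 + 2214 = 7332
Crop C = 1/6 × 15300 + 1/6 × 6400 + 1/3 × 7600 + 1/6 × 14100 + 1/6 × 11700 = 2550 + 1066.6667 + 2533.3333 + 2350 + 1950 = 10450

Crop C ($10,450)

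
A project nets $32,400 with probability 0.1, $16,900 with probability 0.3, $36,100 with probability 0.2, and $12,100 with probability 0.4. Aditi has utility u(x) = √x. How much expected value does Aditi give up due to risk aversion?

$1,049

E[u] = 0.1·√32400 + 0.3·√16900 + 0.2·√36100 + 0.4·√12100 = 0.1·180 + 0.3·130 + 0.2·190 + 0.4·110 = 139
CE = (139)² = 19321
Risk premium = EV − CE = 20370 − 19321 = 1049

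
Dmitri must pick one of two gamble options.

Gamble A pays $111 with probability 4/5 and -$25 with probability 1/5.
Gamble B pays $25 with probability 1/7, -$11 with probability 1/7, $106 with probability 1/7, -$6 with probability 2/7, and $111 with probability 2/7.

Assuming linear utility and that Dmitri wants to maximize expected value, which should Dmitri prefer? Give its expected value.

Gamble A = 4/5 × 111 + 1/5 × (-25) = 88.8 − 5 = 83.8
Gamble B = 1/7 × 25 + 1/7 × (-11) + 1/7 × 106 + 2/7 × (-6) + 2/7 × 111 = 3.5714 − 1.5714 + 15.1429 − 1.7143 + 31.7143 = 47.1429

Gamble A ($83.80)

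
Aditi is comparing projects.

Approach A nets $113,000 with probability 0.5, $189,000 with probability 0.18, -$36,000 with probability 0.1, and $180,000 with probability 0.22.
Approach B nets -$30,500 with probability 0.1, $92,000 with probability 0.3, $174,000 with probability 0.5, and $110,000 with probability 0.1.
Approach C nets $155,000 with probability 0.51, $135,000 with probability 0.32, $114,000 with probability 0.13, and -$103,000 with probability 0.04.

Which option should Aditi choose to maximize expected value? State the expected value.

Approach A = 0.5 × 113000 + 0.18 × 189000 + 0.1 × (-36000) + 0.22 × 180000 = 56500 + 34020 − 3600 + 39600 = 126520
Approach B = 0.1 × (-30500) + 0.3 × 92000 + 0.5 × 174000 + 0.1 × 110000 = -3050 + 27600 + 87000 + 11000 = 122550
Approach C = 0.51 × 155000 + 0.32 × 135000 + 0.13 × 114000 + 0.04 × (-103000) = 79050 + 43200 + 14820 − 4120 = 132950

Approach C ($132,950)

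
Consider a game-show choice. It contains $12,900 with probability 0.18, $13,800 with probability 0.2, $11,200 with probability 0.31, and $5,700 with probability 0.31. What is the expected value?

EV = 0.18 × 12900 + 0.2 × 13800 + 0.31 × 11200 + 0.31 × 5700 = 2322 + 2760 + 3472 + 1767 = 10321

$10,321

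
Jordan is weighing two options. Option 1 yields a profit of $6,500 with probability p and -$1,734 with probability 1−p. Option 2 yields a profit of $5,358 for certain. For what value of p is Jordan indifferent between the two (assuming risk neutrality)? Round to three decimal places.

p = 0.861

p·6500 + (1−p)·(-1734) = 5358
8234p − 1734 = 5358
p = (5358 + 1734) / 8234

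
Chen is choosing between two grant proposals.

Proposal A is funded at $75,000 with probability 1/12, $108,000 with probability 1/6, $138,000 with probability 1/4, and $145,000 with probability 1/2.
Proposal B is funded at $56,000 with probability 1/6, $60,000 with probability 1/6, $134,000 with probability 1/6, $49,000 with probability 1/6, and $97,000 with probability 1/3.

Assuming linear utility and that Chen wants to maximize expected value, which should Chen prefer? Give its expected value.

Proposal A ($131,250)

Proposal A = 1/12 × 75000 + 1/6 × 108000 + 1/4 × 138000 + 1/2 × 145000 = 6250 + 18000 + 34500 + 72500 = 131250
Proposal B = 1/6 × 56000 + 1/6 × 60000 + 1/6 × 134000 + 1/6 × 49000 + 1/3 × 97000 = 9333.3333 + 10000 + 22333.3333 + 8166.6667 + 32333.3333 = 82166.6667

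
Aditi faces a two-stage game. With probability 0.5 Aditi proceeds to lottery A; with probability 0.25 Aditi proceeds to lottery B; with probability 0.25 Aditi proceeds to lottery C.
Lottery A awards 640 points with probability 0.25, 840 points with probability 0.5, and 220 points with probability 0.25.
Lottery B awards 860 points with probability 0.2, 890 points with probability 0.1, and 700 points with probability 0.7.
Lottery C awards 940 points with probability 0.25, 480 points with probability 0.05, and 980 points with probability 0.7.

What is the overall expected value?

EV(A) = 0.25 × 640 + 0.5 × 840 + 0.25 × 220 = 160 + 420 + 55 = 635
EV(B) = 0.2 × 860 + 0.1 × 890 + 0.7 × 700 = 172 + 89 + 490 = 751
EV(C) = 0.25 × 940 + 0.05 × 480 + 0.7 × 980 = 235 + 24 + 686 = 945
Overall = 0.5 × 635 + 0.25 × 751 + 0.25 × 945 = 317.5 + 187.75 + 236.25 = 741.5

741.5 points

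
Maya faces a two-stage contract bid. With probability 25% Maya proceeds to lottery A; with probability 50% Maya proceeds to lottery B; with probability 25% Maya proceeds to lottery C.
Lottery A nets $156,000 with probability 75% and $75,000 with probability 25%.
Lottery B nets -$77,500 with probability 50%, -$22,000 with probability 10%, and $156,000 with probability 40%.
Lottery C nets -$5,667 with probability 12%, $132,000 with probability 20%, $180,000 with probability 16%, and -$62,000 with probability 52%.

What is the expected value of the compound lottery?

$50,232.49

EV(A) = 0.75 × 156000 + 0.25 × 75000 = 117000 + 18750 = 135750
EV(B) = 0.5 × (-77500) + 0.1 × (-22000) + 0.4 × 156000 = -38750 − 2200 + 62400 = 21450
EV(C) = 0.12 × (-5667) + 0.2 × 132000 + 0.16 × 180000 + 0.52 × (-62000) = -680.04 + 26400 + 28800 − 32240 = 22279.96
Overall = 0.25 × 135750 + 0.5 × 21450 + 0.25 × 22279.96 = 33937.5 + 10725 + 5569.99 = 50232.49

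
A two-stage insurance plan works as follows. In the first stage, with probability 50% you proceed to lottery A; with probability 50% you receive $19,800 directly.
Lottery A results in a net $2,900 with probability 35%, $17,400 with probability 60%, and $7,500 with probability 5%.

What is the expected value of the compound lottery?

EV(A) = 0.35 × 2900 + 0.6 × 17400 + 0.05 × 7500 = 1015 + 10440 + 375 = 11830
Branch B: 19800 (certain)
Overall = 0.5 × 11830 + 0.5 × 19800 = 5915 + 9900 = 15815

$15,815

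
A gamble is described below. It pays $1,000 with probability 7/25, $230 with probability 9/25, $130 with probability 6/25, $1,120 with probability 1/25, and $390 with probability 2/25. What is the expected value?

$470

EV = 7/25 × 1000 + 9/25 × 230 + 6/25 × 130 + 1/25 × 1120 + 2/25 × 390 = 280 + 82.8 + 31.2 + 44.8 + 31.2 = 470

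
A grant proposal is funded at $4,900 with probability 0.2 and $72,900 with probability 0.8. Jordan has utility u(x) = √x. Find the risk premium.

E[u] = 0.2·√4900 + 0.8·√72900 = 0.2·70 + 0.8·270 = 230
CE = (230)² = 52900
Risk premium = EV − CE = 59300 − 52900 = 6400

$6,400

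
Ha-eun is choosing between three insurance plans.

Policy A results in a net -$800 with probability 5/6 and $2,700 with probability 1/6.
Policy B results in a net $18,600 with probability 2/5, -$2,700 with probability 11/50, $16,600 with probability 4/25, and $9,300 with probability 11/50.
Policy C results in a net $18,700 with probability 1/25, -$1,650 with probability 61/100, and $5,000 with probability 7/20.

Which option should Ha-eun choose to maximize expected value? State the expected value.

Policy B ($11,548)

Policy A = 5/6 × (-800) + 1/6 × 2700 = -666.6667 + 450 = -216.6667
Policy B = 2/5 × 18600 + 11/50 × (-2700) + 4/25 × 16600 + 11/50 × 9300 = 7440 − 594 + 2656 + 2046 = 11548
Policy C = 1/25 × 18700 + 61/100 × (-1650) + 7/20 × 5000 = 748 − 1006.5 + 1750 = 1491.5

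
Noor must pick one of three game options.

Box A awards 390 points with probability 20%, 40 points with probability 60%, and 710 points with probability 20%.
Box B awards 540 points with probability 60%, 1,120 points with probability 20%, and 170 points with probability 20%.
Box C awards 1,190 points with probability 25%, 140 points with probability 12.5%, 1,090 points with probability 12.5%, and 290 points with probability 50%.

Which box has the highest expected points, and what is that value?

Box A = 0.2 × 390 + 0.6 × 40 + 0.2 × 710 = 78 + 24 + 142 = 244
Box B = 0.6 × 540 + 0.2 × 1120 + 0.2 × 170 = 324 + 224 + 34 = 582
Box C = 0.25 × 1190 + 0.125 × 140 + 0.125 × 1090 + 0.5 × 290 = 297.5 + 17.5 + 136.25 + 145 = 596.25

Box C (596.25 points)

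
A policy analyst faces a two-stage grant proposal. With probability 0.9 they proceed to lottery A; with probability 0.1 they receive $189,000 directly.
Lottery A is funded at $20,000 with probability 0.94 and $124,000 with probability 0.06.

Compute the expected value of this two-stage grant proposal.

$42,516

EV(A) = 0.94 × 20000 + 0.06 × 124000 = 18800 + 7440 = 26240
Branch B: 189000 (certain)
Overall = 0.9 × 26240 + 0.1 × 189000 = 23616 + 18900 = 42516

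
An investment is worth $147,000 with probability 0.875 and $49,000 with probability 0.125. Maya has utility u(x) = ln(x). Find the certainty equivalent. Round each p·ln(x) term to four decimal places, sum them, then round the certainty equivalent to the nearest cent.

E[u] = 0.875·ln(147000) + 0.125·ln(49000) = 10.4109 + 1.3499 = 11.7608
CE = e^11.7608 ≈ 128129.92

$128,129.92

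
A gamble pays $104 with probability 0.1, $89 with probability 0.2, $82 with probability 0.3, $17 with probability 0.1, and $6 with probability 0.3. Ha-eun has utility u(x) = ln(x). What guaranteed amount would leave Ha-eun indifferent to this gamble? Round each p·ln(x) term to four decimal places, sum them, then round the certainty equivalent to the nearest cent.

E[u] = 0.1·ln(104) + 0.2·ln(89) + 0.3·ln(82) + 0.1·ln(17) + 0.3·ln(6) = 0.4644 + 0.8977 + 1.3220 + 0.2833 + 0.5375 = 3.5049
CE = e^3.5049 ≈ 33.28

$33.28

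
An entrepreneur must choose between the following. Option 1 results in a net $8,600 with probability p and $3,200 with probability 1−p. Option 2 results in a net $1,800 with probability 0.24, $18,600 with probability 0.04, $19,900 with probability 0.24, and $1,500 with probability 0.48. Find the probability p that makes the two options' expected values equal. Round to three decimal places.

p = 0.643

EV(Option 2) = 0.24 × 1800 + 0.04 × 18600 + 0.24 × 19900 + 0.48 × 1500 = 432 + 744 + 4776 + 720 = 6672
p·8600 + (1−p)·3200 = 6672
5400p + 3200 = 6672
p = (6672 − 3200) / 5400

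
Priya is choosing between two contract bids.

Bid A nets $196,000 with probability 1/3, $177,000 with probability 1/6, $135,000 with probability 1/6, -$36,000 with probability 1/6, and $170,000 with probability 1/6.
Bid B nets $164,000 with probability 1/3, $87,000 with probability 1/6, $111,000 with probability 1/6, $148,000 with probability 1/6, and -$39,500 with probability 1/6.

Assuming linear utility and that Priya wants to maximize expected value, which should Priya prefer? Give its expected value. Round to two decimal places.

Bid A = 1/3 × 196000 + 1/6 × 177000 + 1/6 × 135000 + 1/6 × (-36000) + 1/6 × 170000 = 65333.3333 + 29500 + 22500 − 6000 + 28333.3333 = 139666.6667
Bid B = 1/3 × 164000 + 1/6 × 87000 + 1/6 × 111000 + 1/6 × 148000 + 1/6 × (-39500) = 54666.6667 + 14500 + 18500 + 24666.6667 − 6583.3333 = 105750

Bid A ($139,666.67)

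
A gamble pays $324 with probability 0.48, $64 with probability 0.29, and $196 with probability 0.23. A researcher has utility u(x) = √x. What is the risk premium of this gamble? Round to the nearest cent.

$18.09

E[u] = 0.48·√324 + 0.29·√64 + 0.23·√196 = 0.48·18 + 0.29·8 + 0.23·14 = 14.18
CE = (14.18)² = 201.0724
Risk premium = EV − CE = 219.16 − 201.0724 = 18.0876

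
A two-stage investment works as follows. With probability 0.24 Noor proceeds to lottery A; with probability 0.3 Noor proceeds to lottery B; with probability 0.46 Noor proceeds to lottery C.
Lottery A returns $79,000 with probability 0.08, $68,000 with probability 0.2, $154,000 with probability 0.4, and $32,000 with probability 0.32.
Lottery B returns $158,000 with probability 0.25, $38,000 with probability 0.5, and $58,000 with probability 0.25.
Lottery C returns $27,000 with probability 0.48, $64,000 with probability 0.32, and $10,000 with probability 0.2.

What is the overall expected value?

EV(A) = 0.08 × 79000 + 0.2 × 68000 + 0.4 × 154000 + 0.32 × 32000 = 6320 + 13600 + 61600 + 10240 = 91760
EV(B) = 0.25 × 158000 + 0.5 × 38000 + 0.25 × 58000 = 39500 + 19000 + 14500 = 73000
EV(C) = 0.48 × 27000 + 0.32 × 64000 + 0.2 × 10000 = 12960 + 20480 + 2000 = 35440
Overall = 0.24 × 91760 + 0.3 × 73000 + 0.46 × 35440 = 22022.4 + 21900 + 16302.4 = 60224.8

$60,224.80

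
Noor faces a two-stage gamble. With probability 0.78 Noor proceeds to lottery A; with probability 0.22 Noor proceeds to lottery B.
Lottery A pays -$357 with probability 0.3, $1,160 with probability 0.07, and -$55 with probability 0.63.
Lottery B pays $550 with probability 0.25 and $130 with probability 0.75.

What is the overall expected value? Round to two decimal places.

EV(A) = 0.3 × (-357) + 0.07 × 1160 + 0.63 × (-55) = -107.1 + 81.2 − 34.65 = -60.55
EV(B) = 0.25 × 550 + 0.75 × 130 = 137.5 + 97.5 = 235
Overall = 0.78 × (-60.55) + 0.22 × 235 = -47.229 + 51.7 = 4.471

$4.47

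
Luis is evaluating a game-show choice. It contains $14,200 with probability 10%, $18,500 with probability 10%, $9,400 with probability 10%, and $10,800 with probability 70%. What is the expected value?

$11,770

EV = 0.1 × 14200 + 0.1 × 18500 + 0.1 × 9400 + 0.7 × 10800 = 1420 + 1850 + 940 + 7560 = 11770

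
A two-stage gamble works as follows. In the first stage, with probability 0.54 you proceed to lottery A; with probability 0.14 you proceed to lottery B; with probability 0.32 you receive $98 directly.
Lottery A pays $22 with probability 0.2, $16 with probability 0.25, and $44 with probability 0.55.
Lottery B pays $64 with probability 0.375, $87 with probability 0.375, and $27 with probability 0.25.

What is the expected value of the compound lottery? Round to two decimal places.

$57.84

EV(A) = 0.2 × 22 + 0.25 × 16 + 0.55 × 44 = 4.4 + 4 + 24.2 = 32.6
EV(B) = 0.375 × 64 + 0.375 × 87 + 0.25 × 27 = 24 + 32.625 + 6.75 = 63.375
Branch C: 98 (certain)
Overall = 0.54 × 32.6 + 0.14 × 63.375 + 0.32 × 98 = 17.604 + 8.8725 + 31.36 = 57.8365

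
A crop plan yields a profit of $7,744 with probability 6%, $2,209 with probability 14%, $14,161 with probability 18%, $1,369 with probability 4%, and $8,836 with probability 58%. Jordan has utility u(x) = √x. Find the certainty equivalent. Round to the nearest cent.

$7,970.92

E[u] = 0.06·√7744 + 0.14·√2209 + 0.18·√14161 + 0.04·√1369 + 0.58·√8836 = 0.06·88 + 0.14·47 + 0.18·119 + 0.04·37 + 0.58·94 = 89.28
CE = (89.28)² = 7970.9184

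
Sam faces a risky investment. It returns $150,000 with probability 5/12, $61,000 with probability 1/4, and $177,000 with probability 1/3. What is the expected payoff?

$136,750

EV = 5/12 × 150000 + 1/4 × 61000 + 1/3 × 177000 = 62500 + 15250 + 59000 = 136750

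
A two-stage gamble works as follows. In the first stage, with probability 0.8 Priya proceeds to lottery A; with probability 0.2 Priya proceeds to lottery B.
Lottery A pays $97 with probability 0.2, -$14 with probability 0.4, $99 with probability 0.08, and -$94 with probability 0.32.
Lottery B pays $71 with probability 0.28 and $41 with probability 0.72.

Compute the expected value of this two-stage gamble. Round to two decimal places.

$3.19

EV(A) = 0.2 × 97 + 0.4 × (-14) + 0.08 × 99 + 0.32 × (-94) = 19.4 − 5.6 + 7.92 − 30.08 = -8.36
EV(B) = 0.28 × 71 + 0.72 × 41 = 19.88 + 29.52 = 49.4
Overall = 0.8 × (-8.36) + 0.2 × 49.4 = -6.688 + 9.88 = 3.192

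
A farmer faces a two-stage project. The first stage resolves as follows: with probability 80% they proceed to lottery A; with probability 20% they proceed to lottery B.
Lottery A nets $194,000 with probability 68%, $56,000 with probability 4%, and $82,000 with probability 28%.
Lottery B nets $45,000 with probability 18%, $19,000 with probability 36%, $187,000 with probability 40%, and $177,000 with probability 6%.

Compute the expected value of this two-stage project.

$145,768

EV(A) = 0.68 × 194000 + 0.04 × 56000 + 0.28 × 82000 = 131920 + 2240 + 22960 = 157120
EV(B) = 0.18 × 45000 + 0.36 × 19000 + 0.4 × 187000 + 0.06 × 177000 = 8100 + 6840 + 74800 + 10620 = 100360
Overall = 0.8 × 157120 + 0.2 × 100360 = 125696 + 20072 = 145768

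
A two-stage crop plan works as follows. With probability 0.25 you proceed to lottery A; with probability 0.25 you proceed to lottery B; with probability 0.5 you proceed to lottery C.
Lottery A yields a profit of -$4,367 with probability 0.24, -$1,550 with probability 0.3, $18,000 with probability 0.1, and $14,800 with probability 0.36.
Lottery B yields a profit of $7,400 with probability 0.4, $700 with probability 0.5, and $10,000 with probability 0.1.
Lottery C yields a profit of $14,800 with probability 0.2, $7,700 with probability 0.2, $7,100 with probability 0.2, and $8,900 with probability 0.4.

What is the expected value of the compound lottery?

$7,221.23

EV(A) = 0.24 × (-4367) + 0.3 × (-1550) + 0.1 × 18000 + 0.36 × 14800 = -1048.08 − 465 + 1800 + 5328 = 5614.92
EV(B) = 0.4 × 7400 + 0.5 × 700 + 0.1 × 10000 = 2960 + 350 + 1000 = 4310
EV(C) = 0.2 × 14800 + 0.2 × 7700 + 0.2 × 7100 + 0.4 × 8900 = 2960 + 1540 + 1420 + 3560 = 9480
Overall = 0.25 × 5614.92 + 0.25 × 4310 + 0.5 × 9480 = 1403.73 + 1077.5 + 4740 = 7221.23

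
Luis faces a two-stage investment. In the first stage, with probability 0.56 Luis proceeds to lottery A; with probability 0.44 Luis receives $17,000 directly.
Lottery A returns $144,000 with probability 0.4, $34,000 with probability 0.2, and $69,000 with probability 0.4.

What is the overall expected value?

EV(A) = 0.4 × 144000 + 0.2 × 34000 + 0.4 × 69000 = 57600 + 6800 + 27600 = 92000
Branch B: 17000 (certain)
Overall = 0.56 × 92000 + 0.44 × 17000 = 51520 + 7480 = 59000

$59,000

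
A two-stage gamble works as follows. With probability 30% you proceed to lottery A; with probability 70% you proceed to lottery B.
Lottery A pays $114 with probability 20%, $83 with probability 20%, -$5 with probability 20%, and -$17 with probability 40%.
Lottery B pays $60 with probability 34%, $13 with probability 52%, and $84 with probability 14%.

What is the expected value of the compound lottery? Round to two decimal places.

$36.72

EV(A) = 0.2 × 114 + 0.2 × 83 + 0.2 × (-5) + 0.4 × (-17) = 22.8 + 16.6 − 1 − 6.8 = 31.6
EV(B) = 0.34 × 60 + 0.52 × 13 + 0.14 × 84 = 20.4 + 6.76 + 11.76 = 38.92
Overall = 0.3 × 31.6 + 0.7 × 38.92 = 9.48 + 27.244 = 36.724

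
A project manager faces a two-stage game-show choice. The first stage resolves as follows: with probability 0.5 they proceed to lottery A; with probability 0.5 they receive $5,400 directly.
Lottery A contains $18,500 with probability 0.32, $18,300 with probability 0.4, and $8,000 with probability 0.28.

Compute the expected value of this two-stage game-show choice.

EV(A) = 0.32 × 18500 + 0.4 × 18300 + 0.28 × 8000 = 5920 + 7320 + 2240 = 15480
Branch B: 5400 (certain)
Overall = 0.5 × 15480 + 0.5 × 5400 = 7740 + 2700 = 10440

$10,440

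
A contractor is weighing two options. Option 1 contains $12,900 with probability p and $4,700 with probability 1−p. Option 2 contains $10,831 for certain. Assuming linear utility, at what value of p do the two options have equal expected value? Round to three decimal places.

p = 0.748

p·12900 + (1−p)·4700 = 10831
8200p + 4700 = 10831
p = (10831 − 4700) / 8200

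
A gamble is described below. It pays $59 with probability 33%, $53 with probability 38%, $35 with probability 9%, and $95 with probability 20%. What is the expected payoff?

$61.76

EV = 0.33 × 59 + 0.38 × 53 + 0.09 × 35 + 0.2 × 95 = 19.47 + 20.14 + 3.15 + 19 = 61.76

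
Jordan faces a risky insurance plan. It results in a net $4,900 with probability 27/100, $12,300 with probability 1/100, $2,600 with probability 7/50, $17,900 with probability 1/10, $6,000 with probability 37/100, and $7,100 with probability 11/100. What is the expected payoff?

$6,601

EV = 27/100 × 4900 + 1/100 × 12300 + 7/50 × 2600 + 1/10 × 17900 + 37/100 × 6000 + 11/100 × 7100 = 1323 + 123 + 364 + 1790 + 2220 + 781 = 6601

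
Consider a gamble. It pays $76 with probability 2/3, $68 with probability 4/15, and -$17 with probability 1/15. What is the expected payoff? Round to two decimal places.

EV = 2/3 × 76 + 4/15 × 68 + 1/15 × (-17) = 50.6667 + 18.1333 − 1.1333 = 67.6667

$67.67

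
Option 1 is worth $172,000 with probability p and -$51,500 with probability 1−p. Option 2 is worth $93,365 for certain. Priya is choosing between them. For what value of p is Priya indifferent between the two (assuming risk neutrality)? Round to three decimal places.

p·172000 + (1−p)·(-51500) = 93365
223500p − 51500 = 93365
p = (93365 + 51500) / 223500

p = 0.648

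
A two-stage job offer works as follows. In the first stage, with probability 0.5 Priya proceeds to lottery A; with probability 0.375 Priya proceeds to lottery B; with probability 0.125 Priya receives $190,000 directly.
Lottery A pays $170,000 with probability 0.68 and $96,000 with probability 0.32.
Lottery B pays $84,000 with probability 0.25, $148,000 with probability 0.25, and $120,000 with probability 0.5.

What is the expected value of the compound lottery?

$141,160

EV(A) = 0.68 × 170000 + 0.32 × 96000 = 115600 + 30720 = 146320
EV(B) = 0.25 × 84000 + 0.25 × 148000 + 0.5 × 120000 = 21000 + 37000 + 60000 = 118000
Branch C: 190000 (certain)
Overall = 0.5 × 146320 + 0.375 × 118000 + 0.125 × 190000 = 73160 + 44250 + 23750 = 141160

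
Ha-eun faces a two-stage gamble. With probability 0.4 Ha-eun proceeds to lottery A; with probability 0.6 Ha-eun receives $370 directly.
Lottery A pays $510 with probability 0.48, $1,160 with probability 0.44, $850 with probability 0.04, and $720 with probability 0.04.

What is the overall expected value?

EV(A) = 0.48 × 510 + 0.44 × 1160 + 0.04 × 850 + 0.04 × 720 = 244.8 + 510.4 + 34 + 28.8 = 818
Branch B: 370 (certain)
Overall = 0.4 × 818 + 0.6 × 370 = 327.2 + 222 = 549.2

$549.20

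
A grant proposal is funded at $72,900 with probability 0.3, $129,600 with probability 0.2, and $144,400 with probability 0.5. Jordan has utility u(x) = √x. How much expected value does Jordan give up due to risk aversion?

E[u] = 0.3·√72900 + 0.2·√129600 + 0.5·√144400 = 0.3·270 + 0.2·360 + 0.5·380 = 343
CE = (343)² = 117649
Risk premium = EV − CE = 119990 − 117649 = 2341

$2,341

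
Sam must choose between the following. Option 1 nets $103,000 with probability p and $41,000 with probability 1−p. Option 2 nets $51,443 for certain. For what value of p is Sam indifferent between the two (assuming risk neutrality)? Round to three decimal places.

p = 0.168

p·103000 + (1−p)·41000 = 51443
62000p + 41000 = 51443
p = (51443 − 41000) / 62000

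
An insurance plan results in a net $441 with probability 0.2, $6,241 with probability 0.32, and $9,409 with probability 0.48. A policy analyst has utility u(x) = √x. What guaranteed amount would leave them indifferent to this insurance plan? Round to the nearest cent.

$5,782.08

E[u] = 0.2·√441 + 0.32·√6241 + 0.48·√9409 = 0.2·21 + 0.32·79 + 0.48·97 = 76.04
CE = (76.04)² = 5782.0816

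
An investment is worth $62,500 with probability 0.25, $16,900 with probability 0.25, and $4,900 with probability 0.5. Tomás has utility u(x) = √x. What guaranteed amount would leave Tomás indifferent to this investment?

$16,900

E[u] = 0.25·√62500 + 0.25·√16900 + 0.5·√4900 = 0.25·250 + 0.25·130 + 0.5·70 = 130
CE = (130)² = 16900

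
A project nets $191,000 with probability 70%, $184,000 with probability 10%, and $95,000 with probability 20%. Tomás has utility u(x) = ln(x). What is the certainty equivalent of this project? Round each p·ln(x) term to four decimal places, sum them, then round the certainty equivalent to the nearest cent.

$165,479.07

E[u] = 0.7·ln(191000) + 0.1·ln(184000) + 0.2·ln(95000) = 8.5120 + 1.2123 + 2.2923 = 12.0166
CE = e^12.0166 ≈ 165479.07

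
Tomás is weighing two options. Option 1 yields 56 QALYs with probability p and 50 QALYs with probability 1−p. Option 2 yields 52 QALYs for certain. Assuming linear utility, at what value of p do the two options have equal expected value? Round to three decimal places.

p·56 + (1−p)·50 = 52
6p + 50 = 52
p = (52 − 50) / 6

p = 0.333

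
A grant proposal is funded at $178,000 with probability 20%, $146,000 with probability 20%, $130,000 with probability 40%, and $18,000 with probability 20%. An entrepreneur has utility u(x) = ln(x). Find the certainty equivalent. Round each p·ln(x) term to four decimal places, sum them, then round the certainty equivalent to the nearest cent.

$95,406.31

E[u] = 0.2·ln(178000) + 0.2·ln(146000) + 0.4·ln(130000) + 0.2·ln(18000) = 2.4179 + 2.3783 + 4.7101 + 1.9596 = 11.4659
CE = e^11.4659 ≈ 95406.31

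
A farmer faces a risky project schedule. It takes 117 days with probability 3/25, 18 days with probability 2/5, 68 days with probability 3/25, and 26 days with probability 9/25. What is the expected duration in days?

38.76 days

EV = 3/25 × 117 + 2/5 × 18 + 3/25 × 68 + 9/25 × 26 = 14.04 + 7.2 + 8.16 + 9.36 = 38.76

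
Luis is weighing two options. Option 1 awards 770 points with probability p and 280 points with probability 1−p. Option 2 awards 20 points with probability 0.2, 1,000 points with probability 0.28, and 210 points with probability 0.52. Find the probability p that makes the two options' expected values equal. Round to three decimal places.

EV(Option 2) = 0.2 × 20 + 0.28 × 1000 + 0.52 × 210 = 4 + 280 + 109.2 = 393.2
p·770 + (1−p)·280 = 393.2
490p + 280 = 393.2
p = (393.2 − 280) / 490

p = 0.231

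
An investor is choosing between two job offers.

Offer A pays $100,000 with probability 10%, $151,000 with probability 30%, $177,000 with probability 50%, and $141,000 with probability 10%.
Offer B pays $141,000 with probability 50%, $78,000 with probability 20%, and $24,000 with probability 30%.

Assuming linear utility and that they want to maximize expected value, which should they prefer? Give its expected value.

Offer A ($157,900)

Offer A = 0.1 × 100000 + 0.3 × 151000 + 0.5 × 177000 + 0.1 × 141000 = 10000 + 45300 + 88500 + 14100 = 157900
Offer B = 0.5 × 141000 + 0.2 × 78000 + 0.3 × 24000 = 70500 + 15600 + 7200 = 93300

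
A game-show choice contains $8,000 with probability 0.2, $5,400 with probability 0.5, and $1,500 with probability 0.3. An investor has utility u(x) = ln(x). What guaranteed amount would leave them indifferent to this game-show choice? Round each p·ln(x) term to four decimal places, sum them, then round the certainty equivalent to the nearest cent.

E[u] = 0.2·ln(8000) + 0.5·ln(5400) + 0.3·ln(1500) = 1.7974 + 4.2971 + 2.1940 = 8.2885
CE = e^8.2885 ≈ 3977.86

$3,977.86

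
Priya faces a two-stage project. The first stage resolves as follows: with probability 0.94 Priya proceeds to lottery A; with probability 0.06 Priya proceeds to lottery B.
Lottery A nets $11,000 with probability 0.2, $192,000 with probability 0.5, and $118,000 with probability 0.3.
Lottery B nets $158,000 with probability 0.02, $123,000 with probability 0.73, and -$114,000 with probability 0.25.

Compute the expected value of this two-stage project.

EV(A) = 0.2 × 11000 + 0.5 × 192000 + 0.3 × 118000 = 2200 + 96000 + 35400 = 133600
EV(B) = 0.02 × 158000 + 0.73 × 123000 + 0.25 × (-114000) = 3160 + 89790 − 28500 = 64450
Overall = 0.94 × 133600 + 0.06 × 64450 = 125584 + 3867 = 129451

$129,451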